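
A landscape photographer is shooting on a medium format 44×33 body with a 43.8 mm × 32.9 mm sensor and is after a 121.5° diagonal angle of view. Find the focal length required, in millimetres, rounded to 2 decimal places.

Sensor diagonal = √(43.8² + 32.9²) = √3000.8500 ≈ 54.7800 mm.
From α = 2·arctan(d/2f) we get f = d / (2·tan(α/2)).
With d = 54.7800 mm and α/2 = 60.75°, tan(α/2) ≈ 1.78563, so f ≈ 54.7800 / 3.57126 ≈ 15.3391 mm.

15.34 mm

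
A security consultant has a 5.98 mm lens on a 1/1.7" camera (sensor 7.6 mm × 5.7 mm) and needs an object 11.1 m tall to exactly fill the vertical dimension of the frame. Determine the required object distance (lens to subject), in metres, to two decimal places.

W: 11.1 m = 11100 mm.
Magnification m = h/W = dᵢ/dₒ; combined with 1/f = 1/dₒ + 1/dᵢ this gives dₒ = f·(1 + W/h).
dₒ = 5.98 mm × (1 + 11100/5.7) = 5.98 × 1948.3684 ≈ 11651.243 mm = 11.6512 m.

11.65 m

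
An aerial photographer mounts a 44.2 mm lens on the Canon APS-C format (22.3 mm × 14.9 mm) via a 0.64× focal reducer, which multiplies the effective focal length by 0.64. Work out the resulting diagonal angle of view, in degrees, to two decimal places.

Effective focal length f = 44.2 × 0.64 = 28.288 mm.
Sensor diagonal = √(22.3² + 14.9²) = √719.3000 ≈ 26.8198 mm.
α = 2·arctan(26.820 / (2 × 28.288)) = 2·arctan(0.47405) ≈ 50.7264°.

50.73°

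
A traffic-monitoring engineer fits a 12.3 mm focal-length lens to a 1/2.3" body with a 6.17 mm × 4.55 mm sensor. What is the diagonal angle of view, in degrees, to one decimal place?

34.6°

Sensor diagonal = √(6.17² + 4.55²) = √58.7714 ≈ 7.6663 mm.
Angle of view α = 2·arctan(d/2f) with d = 7.6663 mm and f = 12.3 mm.
d/2f = 0.31164; arctan(0.31164) ≈ 17.3089°, so α ≈ 34.6179°.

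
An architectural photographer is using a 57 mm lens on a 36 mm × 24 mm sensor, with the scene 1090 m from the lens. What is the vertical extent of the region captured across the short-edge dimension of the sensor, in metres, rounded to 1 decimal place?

dₒ: 1090 m = 1.09e+06 mm.
Similar triangles through the lens centre give W/dₒ = h/dᵢ; with 1/f = 1/dₒ + 1/dᵢ this gives W = h·(dₒ − f)/f.
W = 24 mm × (1.09e+06 − 57) / 57 = 24 × 19121.8070 ≈ 458923.368 mm = 458.923 m.

458.9 m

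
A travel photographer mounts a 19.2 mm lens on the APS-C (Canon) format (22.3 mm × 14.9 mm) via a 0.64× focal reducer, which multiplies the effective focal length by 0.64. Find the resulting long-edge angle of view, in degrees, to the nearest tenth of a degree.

Effective focal length f = 19.2 × 0.64 = 12.288 mm.
α = 2·arctan(22.3 / (2 × 12.288)) = 2·arctan(0.90739) ≈ 84.4405°.

84.4°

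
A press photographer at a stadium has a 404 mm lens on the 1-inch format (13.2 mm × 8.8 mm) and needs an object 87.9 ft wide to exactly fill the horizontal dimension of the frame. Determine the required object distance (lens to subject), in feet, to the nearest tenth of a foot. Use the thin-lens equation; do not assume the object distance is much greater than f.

2691.6 ft

W: 87.9 ft × 304.8 mm/ft = 26791.92 mm.
Magnification m = w/W = dᵢ/dₒ; combined with 1/f = 1/dₒ + 1/dᵢ this gives dₒ = f·(1 + W/w).
dₒ = 404 mm × (1 + 26791.9/13.2) = 404 × 2030.6908 ≈ 820399.101 mm = 820399.101/304.8 ft = 2691.6 ft.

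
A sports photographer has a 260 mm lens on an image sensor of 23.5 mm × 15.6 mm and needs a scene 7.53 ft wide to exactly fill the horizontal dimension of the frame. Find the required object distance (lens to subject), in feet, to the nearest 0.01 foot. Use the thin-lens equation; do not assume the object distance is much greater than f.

84.16 ft

W: 7.53 ft × 304.8 mm/ft = 2295.14 mm.
Magnification m = w/W = dᵢ/dₒ; combined with 1/f = 1/dₒ + 1/dᵢ this gives dₒ = f·(1 + W/w).
dₒ = 260 mm × (1 + 2295.14/23.5) = 260 × 98.6657 ≈ 25653.082 mm = 25653.082/304.8 ft = 84.1637 ft.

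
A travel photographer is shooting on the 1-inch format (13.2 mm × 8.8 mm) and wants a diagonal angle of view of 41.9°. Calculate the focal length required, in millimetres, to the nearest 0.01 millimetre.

20.72 mm

Sensor diagonal = √(13.2² + 8.8²) = √251.6800 ≈ 15.8644 mm.
From α = 2·arctan(d/2f) we get f = d / (2·tan(α/2)).
With d = 15.8644 mm and α/2 = 20.95°, tan(α/2) ≈ 0.38286, so f ≈ 15.8644 / 0.76573 ≈ 20.7181 mm.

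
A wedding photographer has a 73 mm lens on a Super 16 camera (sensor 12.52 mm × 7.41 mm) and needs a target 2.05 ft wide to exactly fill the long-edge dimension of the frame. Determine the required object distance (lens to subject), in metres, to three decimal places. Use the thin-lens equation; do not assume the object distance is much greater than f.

W: 2.05 ft × 304.8 mm/ft = 624.84 mm.
Magnification m = w/W = dᵢ/dₒ; combined with 1/f = 1/dₒ + 1/dᵢ this gives dₒ = f·(1 + W/w).
dₒ = 73 mm × (1 + 624.84/12.52) = 73 × 50.9073 ≈ 3716.236 mm = 3.71624 m.

3.716 m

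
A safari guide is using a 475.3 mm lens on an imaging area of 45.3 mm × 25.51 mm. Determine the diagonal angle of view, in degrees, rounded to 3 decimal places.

6.261°

Sensor diagonal = √(45.3² + 25.51²) = √2702.8501 ≈ 51.9889 mm.
Angle of view α = 2·arctan(d/2f) with d = 51.9889 mm and f = 475.3 mm.
d/2f = 0.05469; arctan(0.05469) ≈ 3.1304°, so α ≈ 6.2609°.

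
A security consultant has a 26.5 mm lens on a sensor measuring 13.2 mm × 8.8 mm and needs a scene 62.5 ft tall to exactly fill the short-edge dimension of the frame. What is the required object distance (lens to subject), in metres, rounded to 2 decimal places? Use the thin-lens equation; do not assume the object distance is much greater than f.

W: 62.5 ft × 304.8 mm/ft = 19050.00 mm.
Magnification m = h/W = dᵢ/dₒ; combined with 1/f = 1/dₒ + 1/dᵢ this gives dₒ = f·(1 + W/h).
dₒ = 26.5 mm × (1 + 19050/8.8) = 26.5 × 2165.7727 ≈ 57392.975 mm = 57.393 m.

57.39 m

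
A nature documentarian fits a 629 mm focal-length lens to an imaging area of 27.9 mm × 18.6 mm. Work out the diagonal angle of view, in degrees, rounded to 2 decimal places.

3.05°

Sensor diagonal = √(27.9² + 18.6²) = √1124.3700 ≈ 33.5316 mm.
Angle of view α = 2·arctan(d/2f) with d = 33.5316 mm and f = 629 mm.
d/2f = 0.02665; arctan(0.02665) ≈ 1.5268°, so α ≈ 3.0537°.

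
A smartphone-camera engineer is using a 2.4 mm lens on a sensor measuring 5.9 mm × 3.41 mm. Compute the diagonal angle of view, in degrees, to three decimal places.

109.680°

Sensor diagonal = √(5.9² + 3.41²) = √46.4381 ≈ 6.8146 mm.
Angle of view α = 2·arctan(d/2f) with d = 6.8146 mm and f = 2.4 mm.
d/2f = 1.41970; arctan(1.41970) ≈ 54.8401°, so α ≈ 109.6802°.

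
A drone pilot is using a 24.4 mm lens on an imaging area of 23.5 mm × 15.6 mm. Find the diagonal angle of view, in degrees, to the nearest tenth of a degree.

60.1°

Sensor diagonal = √(23.5² + 15.6²) = √795.6100 ≈ 28.2066 mm.
Angle of view α = 2·arctan(d/2f) with d = 28.2066 mm and f = 24.4 mm.
d/2f = 0.57800; arctan(0.57800) ≈ 30.0281°, so α ≈ 60.0561°.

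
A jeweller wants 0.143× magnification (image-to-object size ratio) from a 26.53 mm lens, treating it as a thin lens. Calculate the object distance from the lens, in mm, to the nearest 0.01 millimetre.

212.05 mm

With m = dᵢ/dₒ and 1/f = 1/dₒ + 1/dᵢ, substituting dᵢ = m·dₒ gives 1/f = (1 + 1/m)/dₒ, hence dₒ = f·(1 + 1/m).
dₒ = 26.53 × (1 + 1/0.143) = 26.53 × 7.99301 ≈ 212.054 mm.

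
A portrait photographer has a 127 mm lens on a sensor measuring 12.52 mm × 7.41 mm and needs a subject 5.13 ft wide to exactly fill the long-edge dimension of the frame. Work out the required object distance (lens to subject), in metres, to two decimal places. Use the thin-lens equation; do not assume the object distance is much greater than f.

W: 5.13 ft × 304.8 mm/ft = 1563.62 mm.
Magnification m = w/W = dᵢ/dₒ; combined with 1/f = 1/dₒ + 1/dᵢ this gives dₒ = f·(1 + W/w).
dₒ = 127 mm × (1 + 1563.62/12.52) = 127 × 125.8901 ≈ 15988.042 mm = 15.988 m.

15.99 m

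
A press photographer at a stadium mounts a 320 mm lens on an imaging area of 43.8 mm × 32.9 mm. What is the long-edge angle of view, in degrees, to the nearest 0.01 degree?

7.83°

Angle of view α = 2·arctan(w/2f) with w = 43.8 mm and f = 320 mm.
w/2f = 0.06844; arctan(0.06844) ≈ 3.9151°, so α ≈ 7.8302°.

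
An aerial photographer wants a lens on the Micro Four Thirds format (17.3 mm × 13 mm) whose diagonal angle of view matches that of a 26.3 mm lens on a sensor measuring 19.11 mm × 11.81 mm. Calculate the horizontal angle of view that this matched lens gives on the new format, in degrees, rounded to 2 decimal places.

Sensor diagonal = √(19.11² + 11.81²) = √504.6682 ≈ 22.4648 mm.
Sensor diagonal = √(17.3² + 13²) = √468.2900 ≈ 21.6400 mm.
Equal diagonal AOV ⇒ f₂ = f₁ · 21.6400/22.4648 = 26.3 × 0.96328 ≈ 25.3344 mm.
Horizontal AOV on the new format = 2·arctan(17.3 / (2 × 25.3344)) = 2·arctan(0.34143) ≈ 37.7032°.

37.70°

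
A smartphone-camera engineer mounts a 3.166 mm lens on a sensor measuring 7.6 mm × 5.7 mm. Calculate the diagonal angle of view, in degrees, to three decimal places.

Sensor diagonal = √(7.6² + 5.7²) = √90.2500 ≈ 9.5000 mm.
Angle of view α = 2·arctan(d/2f) with d = 9.5000 mm and f = 3.166 mm.
d/2f = 1.50032; arctan(1.50032) ≈ 56.3155°, so α ≈ 112.6310°.

112.631°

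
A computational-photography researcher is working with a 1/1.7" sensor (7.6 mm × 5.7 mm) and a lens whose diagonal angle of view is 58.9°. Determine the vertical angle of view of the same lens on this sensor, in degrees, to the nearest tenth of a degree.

37.4°

Sensor diagonal = √(7.6² + 5.7²) = √90.2500 ≈ 9.5000 mm.
From the diagonal AOV: f = 9.5000 / (2·tan(29.45°)) = 9.5000 / 1.12924 ≈ 8.4127 mm.
Vertical AOV = 2·arctan(5.7 / (2 × 8.4127)) = 2·arctan(0.33877) ≈ 37.4300°.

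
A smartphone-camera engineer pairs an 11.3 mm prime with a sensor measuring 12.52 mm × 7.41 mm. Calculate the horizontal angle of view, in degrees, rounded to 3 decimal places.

Angle of view α = 2·arctan(w/2f) with w = 12.52 mm and f = 11.3 mm.
w/2f = 0.55398; arctan(0.55398) ≈ 28.9857°, so α ≈ 57.9714°.

57.971°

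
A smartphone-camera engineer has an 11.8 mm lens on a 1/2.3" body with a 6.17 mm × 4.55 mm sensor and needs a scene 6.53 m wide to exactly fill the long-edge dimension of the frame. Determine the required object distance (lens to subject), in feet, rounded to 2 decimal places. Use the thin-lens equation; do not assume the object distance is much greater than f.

W: 6.53 m = 6530 mm.
Magnification m = w/W = dᵢ/dₒ; combined with 1/f = 1/dₒ + 1/dᵢ this gives dₒ = f·(1 + W/w).
dₒ = 11.8 mm × (1 + 6530/6.17) = 11.8 × 1059.3468 ≈ 12500.293 mm = 12500.293/304.8 ft = 41.0115 ft.

41.01 ft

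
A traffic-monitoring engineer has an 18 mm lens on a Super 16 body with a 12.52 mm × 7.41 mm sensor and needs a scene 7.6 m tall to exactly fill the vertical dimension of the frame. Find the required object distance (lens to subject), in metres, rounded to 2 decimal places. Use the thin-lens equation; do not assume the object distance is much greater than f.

18.48 m

W: 7.6 m = 7600 mm.
Magnification m = h/W = dᵢ/dₒ; combined with 1/f = 1/dₒ + 1/dᵢ this gives dₒ = f·(1 + W/h).
dₒ = 18 mm × (1 + 7600/7.41) = 18 × 1026.6410 ≈ 18479.538 mm = 18.4795 m.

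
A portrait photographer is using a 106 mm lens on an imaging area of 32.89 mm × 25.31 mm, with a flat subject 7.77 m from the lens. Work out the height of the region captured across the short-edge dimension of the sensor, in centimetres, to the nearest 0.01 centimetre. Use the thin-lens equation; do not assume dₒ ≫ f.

183.00 cm

dₒ: 7.77 m = 7770 mm.
Similar triangles through the lens centre give W/dₒ = h/dᵢ; with 1/f = 1/dₒ + 1/dᵢ this gives W = h·(dₒ − f)/f.
W = 25.31 mm × (7770 − 106) / 106 = 25.31 × 72.3019 ≈ 1829.961 mm = 182.996 cm.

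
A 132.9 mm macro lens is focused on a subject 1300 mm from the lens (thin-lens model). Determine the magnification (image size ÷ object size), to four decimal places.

0.1139×

Thin lens: 1/f = 1/dₒ + 1/dᵢ → 1/dᵢ = 1/132.9 − 1/1300 = 0.0067552 mm⁻¹, so dᵢ ≈ 148.0336 mm.
Magnification m = dᵢ/dₒ = 148.0336/1300 ≈ 0.11387.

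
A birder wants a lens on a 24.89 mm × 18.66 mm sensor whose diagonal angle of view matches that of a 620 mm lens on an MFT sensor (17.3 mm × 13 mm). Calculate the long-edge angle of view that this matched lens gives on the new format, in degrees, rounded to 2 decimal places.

Sensor diagonal = √(17.3² + 13²) = √468.2900 ≈ 21.6400 mm.
Sensor diagonal = √(24.89² + 18.66²) = √967.7077 ≈ 31.1080 mm.
Equal diagonal AOV ⇒ f₂ = f₁ · 31.1080/21.6400 = 620 × 1.43752 ≈ 891.2640 mm.
Long-edge AOV on the new format = 2·arctan(24.89 / (2 × 891.2640)) = 2·arctan(0.01396) ≈ 1.6000°.

1.60°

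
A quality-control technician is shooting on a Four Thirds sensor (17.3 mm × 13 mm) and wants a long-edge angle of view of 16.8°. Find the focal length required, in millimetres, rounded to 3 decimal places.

58.578 mm

From α = 2·arctan(w/2f) we get f = w / (2·tan(α/2)).
With w = 17.3 mm and α/2 = 8.4°, tan(α/2) ≈ 0.14767, so f ≈ 17.3 / 0.29533 ≈ 58.5777 mm.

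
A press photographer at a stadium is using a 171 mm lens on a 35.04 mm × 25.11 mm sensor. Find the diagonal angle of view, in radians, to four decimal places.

Sensor diagonal = √(35.04² + 25.11²) = √1858.3137 ≈ 43.1082 mm.
Angle of view α = 2·arctan(d/2f) with d = 43.1082 mm and f = 171 mm.
d/2f = 0.12605; arctan(0.12605) ≈ 0.1254 rad, so α ≈ 0.2508 rad.

0.2508 rad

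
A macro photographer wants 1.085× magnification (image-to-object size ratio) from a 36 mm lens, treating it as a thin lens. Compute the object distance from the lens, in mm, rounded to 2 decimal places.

69.18 mm

With m = dᵢ/dₒ and 1/f = 1/dₒ + 1/dᵢ, substituting dᵢ = m·dₒ gives 1/f = (1 + 1/m)/dₒ, hence dₒ = f·(1 + 1/m).
dₒ = 36 × (1 + 1/1.085) = 36 × 1.92166 ≈ 69.180 mm.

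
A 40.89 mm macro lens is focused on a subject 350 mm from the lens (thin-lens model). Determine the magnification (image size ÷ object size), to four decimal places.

0.1323×

Thin lens: 1/f = 1/dₒ + 1/dᵢ → 1/dᵢ = 1/40.89 − 1/350 = 0.0215987 mm⁻¹, so dᵢ ≈ 46.2991 mm.
Magnification m = dᵢ/dₒ = 46.2991/350 ≈ 0.13228.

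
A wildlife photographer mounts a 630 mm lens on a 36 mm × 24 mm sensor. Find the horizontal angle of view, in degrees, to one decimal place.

3.3°

Angle of view α = 2·arctan(w/2f) with w = 36 mm and f = 630 mm.
w/2f = 0.02857; arctan(0.02857) ≈ 1.6366°, so α ≈ 3.2732°.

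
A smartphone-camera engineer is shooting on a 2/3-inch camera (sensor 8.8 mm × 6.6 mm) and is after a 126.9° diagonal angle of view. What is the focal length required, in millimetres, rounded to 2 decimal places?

2.75 mm

Sensor diagonal = √(8.8² + 6.6²) = √121.0000 ≈ 11.0000 mm.
From α = 2·arctan(d/2f) we get f = d / (2·tan(α/2)).
With d = 11.0000 mm and α/2 = 63.45°, tan(α/2) ≈ 2.00131, so f ≈ 11.0000 / 4.00263 ≈ 2.7482 mm.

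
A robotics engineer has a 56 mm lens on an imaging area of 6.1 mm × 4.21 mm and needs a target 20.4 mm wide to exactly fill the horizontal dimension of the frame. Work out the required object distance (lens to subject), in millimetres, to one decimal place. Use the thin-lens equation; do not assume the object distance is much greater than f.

243.3 mm

Magnification m = w/W = dᵢ/dₒ; combined with 1/f = 1/dₒ + 1/dᵢ this gives dₒ = f·(1 + W/w).
dₒ = 56 mm × (1 + 20.4/6.1) = 56 × 4.3443 ≈ 243.279 mm.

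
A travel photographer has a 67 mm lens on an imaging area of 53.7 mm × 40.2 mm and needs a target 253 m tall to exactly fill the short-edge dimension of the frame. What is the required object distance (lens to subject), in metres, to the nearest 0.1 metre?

421.7 m

W: 253 m = 253000 mm.
Magnification m = h/W = dᵢ/dₒ; combined with 1/f = 1/dₒ + 1/dᵢ this gives dₒ = f·(1 + W/h).
dₒ = 67 mm × (1 + 253000/40.2) = 67 × 6294.5323 ≈ 421733.667 mm = 421.734 m.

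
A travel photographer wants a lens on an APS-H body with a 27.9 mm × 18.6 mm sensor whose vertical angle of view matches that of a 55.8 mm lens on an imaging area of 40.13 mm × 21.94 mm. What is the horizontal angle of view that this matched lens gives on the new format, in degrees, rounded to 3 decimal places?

Equal vertical AOV ⇒ f₂ = f₁ · 18.6/21.94 = 55.8 × 0.84777 ≈ 47.3054 mm.
Horizontal AOV on the new format = 2·arctan(27.9 / (2 × 47.3054)) = 2·arctan(0.29489) ≈ 32.8608°.

32.861°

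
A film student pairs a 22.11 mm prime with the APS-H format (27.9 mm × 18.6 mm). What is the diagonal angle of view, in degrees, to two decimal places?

Sensor diagonal = √(27.9² + 18.6²) = √1124.3700 ≈ 33.5316 mm.
Angle of view α = 2·arctan(d/2f) with d = 33.5316 mm and f = 22.11 mm.
d/2f = 0.75829; arctan(0.75829) ≈ 37.1727°, so α ≈ 74.3454°.

74.35°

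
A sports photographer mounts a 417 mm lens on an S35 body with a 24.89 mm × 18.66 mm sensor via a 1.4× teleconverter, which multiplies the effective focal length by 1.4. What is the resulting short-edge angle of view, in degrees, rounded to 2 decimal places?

1.83°

Effective focal length f = 417 × 1.4 = 583.8 mm.
α = 2·arctan(18.66 / (2 × 583.8)) = 2·arctan(0.01598) ≈ 1.8312°.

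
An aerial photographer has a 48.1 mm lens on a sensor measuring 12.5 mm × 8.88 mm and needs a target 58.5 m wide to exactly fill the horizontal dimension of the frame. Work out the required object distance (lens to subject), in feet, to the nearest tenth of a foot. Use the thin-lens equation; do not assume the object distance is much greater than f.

W: 58.5 m = 58500 mm.
Magnification m = w/W = dᵢ/dₒ; combined with 1/f = 1/dₒ + 1/dᵢ this gives dₒ = f·(1 + W/w).
dₒ = 48.1 mm × (1 + 58500/12.5) = 48.1 × 4681.0000 ≈ 225156.100 mm = 225156.100/304.8 ft = 738.701 ft.

738.7 ft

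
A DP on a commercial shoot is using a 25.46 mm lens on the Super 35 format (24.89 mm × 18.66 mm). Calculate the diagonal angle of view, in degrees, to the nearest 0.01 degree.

Sensor diagonal = √(24.89² + 18.66²) = √967.7077 ≈ 31.1080 mm.
Angle of view α = 2·arctan(d/2f) with d = 31.1080 mm and f = 25.46 mm.
d/2f = 0.61092; arctan(0.61092) ≈ 31.4216°, so α ≈ 62.8431°.

62.84°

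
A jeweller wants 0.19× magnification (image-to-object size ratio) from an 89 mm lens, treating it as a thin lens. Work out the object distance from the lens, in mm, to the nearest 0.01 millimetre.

With m = dᵢ/dₒ and 1/f = 1/dₒ + 1/dᵢ, substituting dᵢ = m·dₒ gives 1/f = (1 + 1/m)/dₒ, hence dₒ = f·(1 + 1/m).
dₒ = 89 × (1 + 1/0.19) = 89 × 6.26316 ≈ 557.421 mm.

557.42 mm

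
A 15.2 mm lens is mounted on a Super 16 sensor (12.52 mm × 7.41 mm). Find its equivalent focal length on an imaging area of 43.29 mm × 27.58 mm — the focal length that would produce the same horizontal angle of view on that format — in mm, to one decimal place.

Equal angle of view means equal width/f ratio, so f₂ = f₁ · (width₂/width₁) = 15.2 × 43.29/12.52.
f₂ = 15.2 × 3.45767 ≈ 52.557 mm.

52.6 mm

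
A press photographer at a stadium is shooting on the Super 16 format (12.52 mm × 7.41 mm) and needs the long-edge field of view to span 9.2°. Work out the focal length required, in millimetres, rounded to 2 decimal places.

77.80 mm

From α = 2·arctan(w/2f) we get f = w / (2·tan(α/2)).
With w = 12.52 mm and α/2 = 4.6°, tan(α/2) ≈ 0.08046, so f ≈ 12.52 / 0.16092 ≈ 77.8045 mm.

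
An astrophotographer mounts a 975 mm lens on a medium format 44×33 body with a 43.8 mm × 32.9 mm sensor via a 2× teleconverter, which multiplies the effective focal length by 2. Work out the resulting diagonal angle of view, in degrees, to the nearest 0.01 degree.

Effective focal length f = 975 × 2 = 1950 mm.
Sensor diagonal = √(43.8² + 32.9²) = √3000.8500 ≈ 54.7800 mm.
α = 2·arctan(54.780 / (2 × 1950)) = 2·arctan(0.01405) ≈ 1.6095°.

1.61°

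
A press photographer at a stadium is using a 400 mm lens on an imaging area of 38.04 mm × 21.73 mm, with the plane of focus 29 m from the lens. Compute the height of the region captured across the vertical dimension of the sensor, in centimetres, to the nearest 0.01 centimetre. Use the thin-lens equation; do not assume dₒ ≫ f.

dₒ: 29 m = 29000 mm.
Similar triangles through the lens centre give W/dₒ = h/dᵢ; with 1/f = 1/dₒ + 1/dᵢ this gives W = h·(dₒ − f)/f.
W = 21.73 mm × (29000 − 400) / 400 = 21.73 × 71.5000 ≈ 1553.695 mm = 155.369 cm.

155.37 cm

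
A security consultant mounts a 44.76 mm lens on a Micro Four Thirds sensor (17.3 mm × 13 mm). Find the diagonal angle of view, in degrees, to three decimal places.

27.179°

Sensor diagonal = √(17.3² + 13²) = √468.2900 ≈ 21.6400 mm.
Angle of view α = 2·arctan(d/2f) with d = 21.6400 mm and f = 44.76 mm.
d/2f = 0.24173; arctan(0.24173) ≈ 13.5896°, so α ≈ 27.1793°.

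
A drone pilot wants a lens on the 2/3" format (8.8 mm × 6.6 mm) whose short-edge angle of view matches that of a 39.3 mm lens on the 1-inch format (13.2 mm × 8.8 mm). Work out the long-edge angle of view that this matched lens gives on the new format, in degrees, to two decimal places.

16.98°

Equal short-edge AOV ⇒ f₂ = f₁ · 6.6/8.8 = 39.3 × 0.75000 ≈ 29.4750 mm.
Long-edge AOV on the new format = 2·arctan(8.8 / (2 × 29.4750)) = 2·arctan(0.14928) ≈ 16.9807°.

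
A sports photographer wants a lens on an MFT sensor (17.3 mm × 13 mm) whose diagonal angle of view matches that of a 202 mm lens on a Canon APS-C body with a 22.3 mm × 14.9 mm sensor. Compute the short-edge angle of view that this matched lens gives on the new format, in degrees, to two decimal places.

Sensor diagonal = √(22.3² + 14.9²) = √719.3000 ≈ 26.8198 mm.
Sensor diagonal = √(17.3² + 13²) = √468.2900 ≈ 21.6400 mm.
Equal diagonal AOV ⇒ f₂ = f₁ · 21.6400/26.8198 = 202 × 0.80687 ≈ 162.9873 mm.
Short-edge AOV on the new format = 2·arctan(13 / (2 × 162.9873)) = 2·arctan(0.03988) ≈ 4.5675°.

4.57°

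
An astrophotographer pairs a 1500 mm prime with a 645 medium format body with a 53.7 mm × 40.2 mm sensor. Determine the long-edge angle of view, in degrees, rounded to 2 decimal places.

Angle of view α = 2·arctan(w/2f) with w = 53.7 mm and f = 1500 mm.
w/2f = 0.01790; arctan(0.01790) ≈ 1.0255°, so α ≈ 2.0510°.

2.05°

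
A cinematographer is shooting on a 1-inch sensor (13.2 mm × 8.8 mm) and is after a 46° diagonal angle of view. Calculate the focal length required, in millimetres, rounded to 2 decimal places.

18.69 mm

Sensor diagonal = √(13.2² + 8.8²) = √251.6800 ≈ 15.8644 mm.
From α = 2·arctan(d/2f) we get f = d / (2·tan(α/2)).
With d = 15.8644 mm and α/2 = 23°, tan(α/2) ≈ 0.42447, so f ≈ 15.8644 / 0.84895 ≈ 18.6871 mm.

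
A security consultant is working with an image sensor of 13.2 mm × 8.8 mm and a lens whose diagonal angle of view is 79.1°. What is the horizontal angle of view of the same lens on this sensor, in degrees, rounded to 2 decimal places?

68.99°

Sensor diagonal = √(13.2² + 8.8²) = √251.6800 ≈ 15.8644 mm.
From the diagonal AOV: f = 15.8644 / (2·tan(39.55°)) = 15.8644 / 1.65161 ≈ 9.6055 mm.
Horizontal AOV = 2·arctan(13.2 / (2 × 9.6055)) = 2·arctan(0.68711) ≈ 68.9867°.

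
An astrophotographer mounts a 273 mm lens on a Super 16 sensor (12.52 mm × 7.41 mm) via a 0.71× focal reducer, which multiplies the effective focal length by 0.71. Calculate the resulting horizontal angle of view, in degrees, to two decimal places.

3.70°

Effective focal length f = 273 × 0.71 = 193.83 mm.
α = 2·arctan(12.52 / (2 × 193.83)) = 2·arctan(0.03230) ≈ 3.6996°.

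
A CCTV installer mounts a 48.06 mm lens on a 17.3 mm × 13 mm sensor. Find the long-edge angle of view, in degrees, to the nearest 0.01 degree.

Angle of view α = 2·arctan(w/2f) with w = 17.3 mm and f = 48.06 mm.
w/2f = 0.17998; arctan(0.17998) ≈ 10.2030°, so α ≈ 20.4061°.

20.41°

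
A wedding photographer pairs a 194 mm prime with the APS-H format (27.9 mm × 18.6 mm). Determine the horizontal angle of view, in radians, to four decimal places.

0.1436 rad

Angle of view α = 2·arctan(w/2f) with w = 27.9 mm and f = 194 mm.
w/2f = 0.07191; arctan(0.07191) ≈ 0.0718 rad, so α ≈ 0.1436 rad.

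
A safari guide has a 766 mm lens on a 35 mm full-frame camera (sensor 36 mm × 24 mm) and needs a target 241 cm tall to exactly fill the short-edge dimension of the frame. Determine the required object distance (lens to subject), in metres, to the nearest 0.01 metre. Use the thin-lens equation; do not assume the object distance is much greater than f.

77.69 m

W: 241 cm = 2410 mm.
Magnification m = h/W = dᵢ/dₒ; combined with 1/f = 1/dₒ + 1/dᵢ this gives dₒ = f·(1 + W/h).
dₒ = 766 mm × (1 + 2410/24) = 766 × 101.4167 ≈ 77685.167 mm = 77.6852 m.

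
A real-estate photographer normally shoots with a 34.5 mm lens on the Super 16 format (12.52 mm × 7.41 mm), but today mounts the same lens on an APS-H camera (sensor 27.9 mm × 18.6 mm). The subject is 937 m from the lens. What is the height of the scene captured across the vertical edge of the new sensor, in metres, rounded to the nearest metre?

The focal length stays 34.5 mm; the relevant sensor dimension is now h = 18.6 mm. Object distance dₒ = 937 m = 937000 mm.
Thin-lens field height W = h·(dₒ − f)/f = 18.6 × (937000 − 34.5)/34.5 ≈ 505146.617 mm = 505.147 m.

505 m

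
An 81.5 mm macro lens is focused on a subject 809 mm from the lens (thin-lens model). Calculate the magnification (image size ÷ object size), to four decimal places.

Thin lens: 1/f = 1/dₒ + 1/dᵢ → 1/dᵢ = 1/81.5 − 1/809 = 0.0110338 mm⁻¹, so dᵢ ≈ 90.6302 mm.
Magnification m = dᵢ/dₒ = 90.6302/809 ≈ 0.11203.

0.1120×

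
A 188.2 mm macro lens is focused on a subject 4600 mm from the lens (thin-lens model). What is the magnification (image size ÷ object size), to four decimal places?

Thin lens: 1/f = 1/dₒ + 1/dᵢ → 1/dᵢ = 1/188.2 − 1/4600 = 0.0050961 mm⁻¹, so dᵢ ≈ 196.2283 mm.
Magnification m = dᵢ/dₒ = 196.2283/4600 ≈ 0.04266.

0.0427×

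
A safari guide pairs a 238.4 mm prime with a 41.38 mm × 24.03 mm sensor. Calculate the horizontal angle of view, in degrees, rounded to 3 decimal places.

9.920°

Angle of view α = 2·arctan(w/2f) with w = 41.38 mm and f = 238.4 mm.
w/2f = 0.08679; arctan(0.08679) ≈ 4.9601°, so α ≈ 9.9202°.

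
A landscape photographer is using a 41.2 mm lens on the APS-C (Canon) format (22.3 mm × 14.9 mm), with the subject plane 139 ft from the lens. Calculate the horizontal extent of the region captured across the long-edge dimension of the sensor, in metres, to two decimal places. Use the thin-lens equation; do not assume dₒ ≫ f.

22.91 m

dₒ: 139 ft × 304.8 mm/ft = 42367.20 mm.
Similar triangles through the lens centre give W/dₒ = w/dᵢ; with 1/f = 1/dₒ + 1/dᵢ this gives W = w·(dₒ − f)/f.
W = 22.3 mm × (42367.2 − 41.2) / 41.2 = 22.3 × 1027.3301 ≈ 22909.460 mm = 22.9095 m.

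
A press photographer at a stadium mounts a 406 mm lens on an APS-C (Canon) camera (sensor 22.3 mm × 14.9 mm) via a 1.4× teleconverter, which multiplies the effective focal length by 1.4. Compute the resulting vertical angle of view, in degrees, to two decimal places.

1.50°

Effective focal length f = 406 × 1.4 = 568.4 mm.
α = 2·arctan(14.9 / (2 × 568.4)) = 2·arctan(0.01311) ≈ 1.5019°.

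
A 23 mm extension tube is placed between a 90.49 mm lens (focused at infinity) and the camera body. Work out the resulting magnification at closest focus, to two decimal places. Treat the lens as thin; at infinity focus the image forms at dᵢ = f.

0.25×

The tube moves the image plane from f to f + e, so dᵢ = 90.49 + 23 = 113.49 mm. Focus is achieved when 1/f = 1/dₒ + 1/dᵢ, giving dₒ = 1/(1/f − 1/(f+e)).
Magnification m = dᵢ/dₒ = (f+e)·(1/f − 1/(f+e)) = e/f = 23/90.49 ≈ 0.2542.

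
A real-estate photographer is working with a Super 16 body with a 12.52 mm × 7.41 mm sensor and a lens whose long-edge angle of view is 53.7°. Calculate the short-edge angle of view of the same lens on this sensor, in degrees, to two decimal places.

From the long-edge AOV: f = 12.52 / (2·tan(26.85°)) = 12.52 / 1.01246 ≈ 12.3659 mm.
Short-edge AOV = 2·arctan(7.41 / (2 × 12.3659)) = 2·arctan(0.29962) ≈ 33.3580°.

33.36°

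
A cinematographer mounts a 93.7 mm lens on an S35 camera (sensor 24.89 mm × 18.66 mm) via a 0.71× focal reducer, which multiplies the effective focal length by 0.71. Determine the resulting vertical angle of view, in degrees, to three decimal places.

Effective focal length f = 93.7 × 0.71 = 66.527 mm.
α = 2·arctan(18.66 / (2 × 66.527)) = 2·arctan(0.14024) ≈ 15.9666°.

15.967°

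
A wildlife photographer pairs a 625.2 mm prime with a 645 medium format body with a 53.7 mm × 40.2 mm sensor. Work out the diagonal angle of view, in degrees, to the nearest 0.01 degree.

6.14°

Sensor diagonal = √(53.7² + 40.2²) = √4499.7300 ≈ 67.0800 mm.
Angle of view α = 2·arctan(d/2f) with d = 67.0800 mm and f = 625.2 mm.
d/2f = 0.05365; arctan(0.05365) ≈ 3.0708°, so α ≈ 6.1416°.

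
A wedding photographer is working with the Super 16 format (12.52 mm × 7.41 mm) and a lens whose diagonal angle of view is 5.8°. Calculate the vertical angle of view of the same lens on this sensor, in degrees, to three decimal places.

2.956°

Sensor diagonal = √(12.52² + 7.41²) = √211.6585 ≈ 14.5485 mm.
From the diagonal AOV: f = 14.5485 / (2·tan(2.9°)) = 14.5485 / 0.10132 ≈ 143.5957 mm.
Vertical AOV = 2·arctan(7.41 / (2 × 143.5957)) = 2·arctan(0.02580) ≈ 2.9560°.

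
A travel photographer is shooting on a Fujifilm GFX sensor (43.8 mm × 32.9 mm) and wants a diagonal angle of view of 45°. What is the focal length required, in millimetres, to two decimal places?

66.13 mm

Sensor diagonal = √(43.8² + 32.9²) = √3000.8500 ≈ 54.7800 mm.
From α = 2·arctan(d/2f) we get f = d / (2·tan(α/2)).
With d = 54.7800 mm and α/2 = 22.5°, tan(α/2) ≈ 0.41421, so f ≈ 54.7800 / 0.82843 ≈ 66.1253 mm.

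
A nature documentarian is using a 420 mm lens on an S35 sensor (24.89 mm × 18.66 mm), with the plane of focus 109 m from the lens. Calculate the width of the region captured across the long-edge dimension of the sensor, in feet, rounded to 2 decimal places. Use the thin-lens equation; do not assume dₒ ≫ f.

dₒ: 109 m = 109000 mm.
Similar triangles through the lens centre give W/dₒ = w/dᵢ; with 1/f = 1/dₒ + 1/dᵢ this gives W = w·(dₒ − f)/f.
W = 24.89 mm × (109000 − 420) / 420 = 24.89 × 258.5238 ≈ 6434.658 mm = 6434.658/304.8 ft = 21.1111 ft.

21.11 ft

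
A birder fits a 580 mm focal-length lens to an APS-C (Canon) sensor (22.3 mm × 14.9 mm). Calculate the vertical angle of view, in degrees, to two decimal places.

1.47°

Angle of view α = 2·arctan(h/2f) with h = 14.9 mm and f = 580 mm.
h/2f = 0.01284; arctan(0.01284) ≈ 0.7359°, so α ≈ 1.4718°.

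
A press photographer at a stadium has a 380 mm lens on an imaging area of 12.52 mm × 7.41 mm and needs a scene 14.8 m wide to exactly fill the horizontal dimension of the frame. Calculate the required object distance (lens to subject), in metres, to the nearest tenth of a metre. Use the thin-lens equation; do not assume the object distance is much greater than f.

449.6 m

W: 14.8 m = 14800 mm.
Magnification m = w/W = dᵢ/dₒ; combined with 1/f = 1/dₒ + 1/dᵢ this gives dₒ = f·(1 + W/w).
dₒ = 380 mm × (1 + 14800/12.52) = 380 × 1183.1086 ≈ 449581.278 mm = 449.581 m.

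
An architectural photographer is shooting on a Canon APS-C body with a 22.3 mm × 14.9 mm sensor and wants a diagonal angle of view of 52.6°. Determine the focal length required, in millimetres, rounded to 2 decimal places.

Sensor diagonal = √(22.3² + 14.9²) = √719.3000 ≈ 26.8198 mm.
From α = 2·arctan(d/2f) we get f = d / (2·tan(α/2)).
With d = 26.8198 mm and α/2 = 26.3°, tan(α/2) ≈ 0.49423, so f ≈ 26.8198 / 0.98846 ≈ 27.1328 mm.

27.13 mm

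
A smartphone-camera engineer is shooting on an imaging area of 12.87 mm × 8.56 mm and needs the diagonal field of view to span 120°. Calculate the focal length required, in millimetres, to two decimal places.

Sensor diagonal = √(12.87² + 8.56²) = √238.9105 ≈ 15.4567 mm.
From α = 2·arctan(d/2f) we get f = d / (2·tan(α/2)).
With d = 15.4567 mm and α/2 = 60°, tan(α/2) ≈ 1.73205, so f ≈ 15.4567 / 3.46410 ≈ 4.4620 mm.

4.46 mm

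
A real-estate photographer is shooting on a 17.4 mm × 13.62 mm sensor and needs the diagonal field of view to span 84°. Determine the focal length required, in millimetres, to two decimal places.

12.27 mm

Sensor diagonal = √(17.4² + 13.62²) = √488.2644 ≈ 22.0967 mm.
From α = 2·arctan(d/2f) we get f = d / (2·tan(α/2)).
With d = 22.0967 mm and α/2 = 42°, tan(α/2) ≈ 0.90040, so f ≈ 22.0967 / 1.80081 ≈ 12.2704 mm.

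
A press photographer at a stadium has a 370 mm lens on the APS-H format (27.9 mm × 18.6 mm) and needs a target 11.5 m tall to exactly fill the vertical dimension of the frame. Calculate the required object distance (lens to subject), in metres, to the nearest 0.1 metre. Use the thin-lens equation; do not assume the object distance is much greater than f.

W: 11.5 m = 11500 mm.
Magnification m = h/W = dᵢ/dₒ; combined with 1/f = 1/dₒ + 1/dᵢ this gives dₒ = f·(1 + W/h).
dₒ = 370 mm × (1 + 11500/18.6) = 370 × 619.2796 ≈ 229133.441 mm = 229.133 m.

229.1 m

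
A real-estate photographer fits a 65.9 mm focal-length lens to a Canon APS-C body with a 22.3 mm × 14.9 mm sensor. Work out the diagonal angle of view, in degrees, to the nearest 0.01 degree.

Sensor diagonal = √(22.3² + 14.9²) = √719.3000 ≈ 26.8198 mm.
Angle of view α = 2·arctan(d/2f) with d = 26.8198 mm and f = 65.9 mm.
d/2f = 0.20349; arctan(0.20349) ≈ 11.5020°, so α ≈ 23.0040°.

23.00°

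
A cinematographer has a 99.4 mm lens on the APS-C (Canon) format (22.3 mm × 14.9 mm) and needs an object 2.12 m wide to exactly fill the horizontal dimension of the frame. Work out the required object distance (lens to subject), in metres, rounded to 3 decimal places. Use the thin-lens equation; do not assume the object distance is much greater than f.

W: 2.12 m = 2120 mm.
Magnification m = w/W = dᵢ/dₒ; combined with 1/f = 1/dₒ + 1/dᵢ this gives dₒ = f·(1 + W/w).
dₒ = 99.4 mm × (1 + 2120/22.3) = 99.4 × 96.0673 ≈ 9549.086 mm = 9.54909 m.

9.549 m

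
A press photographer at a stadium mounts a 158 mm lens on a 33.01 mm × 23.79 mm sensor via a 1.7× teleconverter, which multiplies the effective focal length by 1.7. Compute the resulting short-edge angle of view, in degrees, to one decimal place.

Effective focal length f = 158 × 1.7 = 268.6 mm.
α = 2·arctan(23.79 / (2 × 268.6)) = 2·arctan(0.04429) ≈ 5.0714°.

5.1°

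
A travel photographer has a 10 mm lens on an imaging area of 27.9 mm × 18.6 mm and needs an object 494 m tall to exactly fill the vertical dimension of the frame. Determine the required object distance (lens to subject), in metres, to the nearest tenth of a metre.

265.6 m

W: 494 m = 494000 mm.
Magnification m = h/W = dᵢ/dₒ; combined with 1/f = 1/dₒ + 1/dᵢ this gives dₒ = f·(1 + W/h).
dₒ = 10 mm × (1 + 494000/18.6) = 10 × 26560.1398 ≈ 265601.398 mm = 265.601 m.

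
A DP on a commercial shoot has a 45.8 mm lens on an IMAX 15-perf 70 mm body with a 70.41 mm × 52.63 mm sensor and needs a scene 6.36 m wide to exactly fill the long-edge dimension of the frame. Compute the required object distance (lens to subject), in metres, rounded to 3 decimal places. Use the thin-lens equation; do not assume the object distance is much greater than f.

4.183 m

W: 6.36 m = 6360 mm.
Magnification m = w/W = dᵢ/dₒ; combined with 1/f = 1/dₒ + 1/dᵢ this gives dₒ = f·(1 + W/w).
dₒ = 45.8 mm × (1 + 6360/70.41) = 45.8 × 91.3281 ≈ 4182.826 mm = 4.18283 m.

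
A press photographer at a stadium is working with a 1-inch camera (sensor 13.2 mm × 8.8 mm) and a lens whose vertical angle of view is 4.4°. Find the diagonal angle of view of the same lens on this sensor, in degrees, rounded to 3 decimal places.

From the vertical AOV: f = 8.8 / (2·tan(2.2°)) = 8.8 / 0.07683 ≈ 114.5352 mm.
Sensor diagonal = √(13.2² + 8.8²) = √251.6800 ≈ 15.8644 mm.
Diagonal AOV = 2·arctan(15.8644 / (2 × 114.5352)) = 2·arctan(0.06926) ≈ 7.9235°.

7.923°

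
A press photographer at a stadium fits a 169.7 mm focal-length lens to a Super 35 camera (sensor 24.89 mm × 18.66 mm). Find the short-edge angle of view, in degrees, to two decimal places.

Angle of view α = 2·arctan(h/2f) with h = 18.66 mm and f = 169.7 mm.
h/2f = 0.05498; arctan(0.05498) ≈ 3.1469°, so α ≈ 6.2938°.

6.29°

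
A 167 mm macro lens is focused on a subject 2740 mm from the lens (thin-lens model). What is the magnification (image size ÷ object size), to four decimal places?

0.0649×

Thin lens: 1/f = 1/dₒ + 1/dᵢ → 1/dᵢ = 1/167 − 1/2740 = 0.0056231 mm⁻¹, so dᵢ ≈ 177.8391 mm.
Magnification m = dᵢ/dₒ = 177.8391/2740 ≈ 0.06490.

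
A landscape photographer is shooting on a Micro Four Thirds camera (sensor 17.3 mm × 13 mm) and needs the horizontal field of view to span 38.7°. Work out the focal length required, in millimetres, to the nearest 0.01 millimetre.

24.63 mm

From α = 2·arctan(w/2f) we get f = w / (2·tan(α/2)).
With w = 17.3 mm and α/2 = 19.35°, tan(α/2) ≈ 0.35118, so f ≈ 17.3 / 0.70235 ≈ 24.6316 mm.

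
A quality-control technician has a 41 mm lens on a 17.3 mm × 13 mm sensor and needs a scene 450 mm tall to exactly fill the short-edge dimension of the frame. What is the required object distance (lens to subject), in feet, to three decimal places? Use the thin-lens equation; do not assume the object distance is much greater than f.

Magnification m = h/W = dᵢ/dₒ; combined with 1/f = 1/dₒ + 1/dᵢ this gives dₒ = f·(1 + W/h).
dₒ = 41 mm × (1 + 450/13) = 41 × 35.6154 ≈ 1460.231 mm = 1460.231/304.8 ft = 4.79078 ft.

4.791 ft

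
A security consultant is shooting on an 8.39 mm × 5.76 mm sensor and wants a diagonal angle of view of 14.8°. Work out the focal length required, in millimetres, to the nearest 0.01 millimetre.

39.18 mm

Sensor diagonal = √(8.39² + 5.76²) = √103.5697 ≈ 10.1769 mm.
From α = 2·arctan(d/2f) we get f = d / (2·tan(α/2)).
With d = 10.1769 mm and α/2 = 7.4°, tan(α/2) ≈ 0.12988, so f ≈ 10.1769 / 0.25975 ≈ 39.1790 mm.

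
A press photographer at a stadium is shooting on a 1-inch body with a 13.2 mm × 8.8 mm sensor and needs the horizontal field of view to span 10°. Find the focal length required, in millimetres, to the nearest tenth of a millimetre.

From α = 2·arctan(w/2f) we get f = w / (2·tan(α/2)).
With w = 13.2 mm and α/2 = 5°, tan(α/2) ≈ 0.08749, so f ≈ 13.2 / 0.17498 ≈ 75.4383 mm.

75.4 mm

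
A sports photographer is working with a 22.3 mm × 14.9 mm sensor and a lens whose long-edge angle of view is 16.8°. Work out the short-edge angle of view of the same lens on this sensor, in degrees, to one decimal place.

11.3°

From the long-edge AOV: f = 22.3 / (2·tan(8.4°)) = 22.3 / 0.29533 ≈ 75.5077 mm.
Short-edge AOV = 2·arctan(14.9 / (2 × 75.5077)) = 2·arctan(0.09867) ≈ 11.2698°.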